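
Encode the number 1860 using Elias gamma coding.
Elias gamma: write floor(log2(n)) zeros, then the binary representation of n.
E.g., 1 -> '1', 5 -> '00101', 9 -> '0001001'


num_bits = floor(log2(1860)) + 1 = 11
leading_zeros = num_bits - 1 = 10
binary(1860) = 11101000100

Elias gamma(1860) = '0000000000' + '11101000100' = 000000000011101000100 (21 bits)


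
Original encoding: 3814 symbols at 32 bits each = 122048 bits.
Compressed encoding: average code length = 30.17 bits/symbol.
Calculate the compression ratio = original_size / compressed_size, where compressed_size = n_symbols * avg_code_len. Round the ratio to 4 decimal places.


original_size = n_symbols * orig_bits = 3814 * 32 = 122048 bits
compressed_size = n_symbols * avg_code_len = 3814 * 30.17 = 115068.38 bits
ratio = original_size / compressed_size = 122048 / 115068.38 = 1.0607

Compression ratio = 1.0607


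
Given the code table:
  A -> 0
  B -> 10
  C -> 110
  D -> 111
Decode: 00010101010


Decoding:
0 -> A
0 -> A
0 -> A
10 -> B
10 -> B
10 -> B
10 -> B


Result: AAABBBB


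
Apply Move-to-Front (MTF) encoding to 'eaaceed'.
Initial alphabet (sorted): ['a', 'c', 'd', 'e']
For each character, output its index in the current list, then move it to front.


MTF encoding:
'e': index 3 in ['a', 'c', 'd', 'e'] -> ['e', 'a', 'c', 'd']
'a': index 1 in ['e', 'a', 'c', 'd'] -> ['a', 'e', 'c', 'd']
'a': index 0 in ['a', 'e', 'c', 'd'] -> ['a', 'e', 'c', 'd']
'c': index 2 in ['a', 'e', 'c', 'd'] -> ['c', 'a', 'e', 'd']
'e': index 2 in ['c', 'a', 'e', 'd'] -> ['e', 'c', 'a', 'd']
'e': index 0 in ['e', 'c', 'a', 'd'] -> ['e', 'c', 'a', 'd']
'd': index 3 in ['e', 'c', 'a', 'd'] -> ['d', 'e', 'c', 'a']


Output: [3, 1, 0, 2, 2, 0, 3]


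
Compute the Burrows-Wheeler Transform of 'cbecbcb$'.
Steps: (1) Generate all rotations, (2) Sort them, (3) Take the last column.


Rotations (sorted):
  0: $cbecbcb -> last char: b
  1: b$cbecbc -> last char: c
  2: bcb$cbec -> last char: c
  3: becbcb$c -> last char: c
  4: cb$cbecb -> last char: b
  5: cbcb$cbe -> last char: e
  6: cbecbcb$ -> last char: $
  7: ecbcb$cb -> last char: b


BWT = bcccbe$b


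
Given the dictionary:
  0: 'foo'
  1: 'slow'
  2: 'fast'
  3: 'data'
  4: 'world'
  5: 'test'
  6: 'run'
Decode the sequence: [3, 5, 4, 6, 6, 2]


Look up each index in the dictionary:
  3 -> 'data'
  5 -> 'test'
  4 -> 'world'
  6 -> 'run'
  6 -> 'run'
  2 -> 'fast'

Decoded: "data test world run run fast"


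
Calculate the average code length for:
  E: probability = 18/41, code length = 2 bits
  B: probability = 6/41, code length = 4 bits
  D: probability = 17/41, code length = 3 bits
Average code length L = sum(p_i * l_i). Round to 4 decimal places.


Weighted contributions p_i * l_i:
  E: (18/41) * 2 = 36/41
  B: (6/41) * 4 = 24/41
  D: (17/41) * 3 = 51/41
Sum = (36 + 24 + 51)/41 = 111/41

L = 111/41 = 2.7073 bits/symbol


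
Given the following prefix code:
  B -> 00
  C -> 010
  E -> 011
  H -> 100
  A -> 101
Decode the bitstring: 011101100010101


Decoding step by step:
Bits 011 -> E
Bits 101 -> A
Bits 100 -> H
Bits 010 -> C
Bits 101 -> A


Decoded message: EAHCA


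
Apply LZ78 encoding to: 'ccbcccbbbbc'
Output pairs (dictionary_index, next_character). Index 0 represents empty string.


LZ78 encoding steps:
Dictionary: {0: ''}
Step 1: w='' (idx 0), next='c' -> output (0, 'c'), add 'c' as idx 1
Step 2: w='c' (idx 1), next='b' -> output (1, 'b'), add 'cb' as idx 2
Step 3: w='c' (idx 1), next='c' -> output (1, 'c'), add 'cc' as idx 3
Step 4: w='cb' (idx 2), next='b' -> output (2, 'b'), add 'cbb' as idx 4
Step 5: w='' (idx 0), next='b' -> output (0, 'b'), add 'b' as idx 5
Step 6: w='b' (idx 5), next='c' -> output (5, 'c'), add 'bc' as idx 6


Encoded: [(0, 'c'), (1, 'b'), (1, 'c'), (2, 'b'), (0, 'b'), (5, 'c')]


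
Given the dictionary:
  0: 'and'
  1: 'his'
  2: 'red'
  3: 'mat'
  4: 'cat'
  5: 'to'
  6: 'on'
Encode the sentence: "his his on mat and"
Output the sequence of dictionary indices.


Look up each word in the dictionary:
  'his' -> 1
  'his' -> 1
  'on' -> 6
  'mat' -> 3
  'and' -> 0

Encoded: [1, 1, 6, 3, 0]


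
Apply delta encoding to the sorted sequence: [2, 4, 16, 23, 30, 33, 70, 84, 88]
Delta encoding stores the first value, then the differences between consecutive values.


First value: 2
Deltas:
  4 - 2 = 2
  16 - 4 = 12
  23 - 16 = 7
  30 - 23 = 7
  33 - 30 = 3
  70 - 33 = 37
  84 - 70 = 14
  88 - 84 = 4


Delta encoded: [2, 2, 12, 7, 7, 3, 37, 14, 4]


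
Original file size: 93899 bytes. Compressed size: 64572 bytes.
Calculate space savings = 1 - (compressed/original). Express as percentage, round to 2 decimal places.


ratio = compressed/original = 64572/93899 = 0.687675
savings = 1 - ratio = 1 - 0.687675 = 0.312325
as a percentage: 0.312325 * 100 = 31.23%

Space savings = 1 - 64572/93899 = 31.23%


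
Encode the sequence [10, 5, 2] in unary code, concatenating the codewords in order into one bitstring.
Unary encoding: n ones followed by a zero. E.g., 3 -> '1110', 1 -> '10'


Encode each number as n ones followed by a terminating 0:
  10 -> 11111111110 (11 bits)
  5 -> 111110 (6 bits)
  2 -> 110 (3 bits)
Total length = 11 + 6 + 3 = 20 bits.

Unary([10, 5, 2]) = 11111111110111110110 (20 bits)


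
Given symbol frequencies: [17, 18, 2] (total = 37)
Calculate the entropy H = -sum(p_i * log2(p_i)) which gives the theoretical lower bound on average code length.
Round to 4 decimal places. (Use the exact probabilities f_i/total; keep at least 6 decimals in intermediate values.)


Per-symbol terms -p_i * log2(p_i) with p_i = f_i/37:
  p = 17/37 = 0.459459: log2(p) = -1.121991, -p*log2(p) = 0.515509
  p = 18/37 = 0.486486: log2(p) = -1.039528, -p*log2(p) = 0.505717
  p = 2/37 = 0.054054: log2(p) = -4.209453, -p*log2(p) = 0.227538
H = 0.515509 + 0.505717 + 0.227538 = 1.248764

H = 1.2488 bits/symbol


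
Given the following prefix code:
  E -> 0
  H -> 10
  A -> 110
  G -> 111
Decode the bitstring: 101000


Decoding step by step:
Bits 10 -> H
Bits 10 -> H
Bits 0 -> E
Bits 0 -> E


Decoded message: HHEE


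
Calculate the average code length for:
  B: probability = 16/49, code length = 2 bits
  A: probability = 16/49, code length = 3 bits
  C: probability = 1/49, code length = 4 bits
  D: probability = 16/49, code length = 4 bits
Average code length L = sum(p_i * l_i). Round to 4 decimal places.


Weighted contributions p_i * l_i:
  B: (16/49) * 2 = 32/49
  A: (16/49) * 3 = 48/49
  C: (1/49) * 4 = 4/49
  D: (16/49) * 4 = 64/49
Sum = (32 + 48 + 4 + 64)/49 = 148/49

L = 148/49 = 3.0204 bits/symbol


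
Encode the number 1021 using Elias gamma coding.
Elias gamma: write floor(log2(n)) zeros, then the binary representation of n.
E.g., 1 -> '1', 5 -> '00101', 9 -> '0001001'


num_bits = floor(log2(1021)) + 1 = 10
leading_zeros = num_bits - 1 = 9
binary(1021) = 1111111101

Elias gamma(1021) = '000000000' + '1111111101' = 0000000001111111101 (19 bits)


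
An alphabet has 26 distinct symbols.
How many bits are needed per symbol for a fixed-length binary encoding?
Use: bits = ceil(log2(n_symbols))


log2(26) = 4.7004
Bracket: 2^4 = 16 < 26 <= 2^5 = 32
So ceil(log2(26)) = 5

bits = ceil(log2(26)) = ceil(4.7004) = 5 bits


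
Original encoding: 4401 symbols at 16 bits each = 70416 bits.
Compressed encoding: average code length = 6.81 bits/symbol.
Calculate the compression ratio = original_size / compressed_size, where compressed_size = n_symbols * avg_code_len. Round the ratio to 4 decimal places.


original_size = n_symbols * orig_bits = 4401 * 16 = 70416 bits
compressed_size = n_symbols * avg_code_len = 4401 * 6.81 = 29970.81 bits
ratio = original_size / compressed_size = 70416 / 29970.81 = 2.3495

Compression ratio = 2.3495


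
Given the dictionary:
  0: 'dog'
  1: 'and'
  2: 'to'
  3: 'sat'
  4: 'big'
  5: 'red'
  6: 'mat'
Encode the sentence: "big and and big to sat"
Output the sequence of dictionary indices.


Look up each word in the dictionary:
  'big' -> 4
  'and' -> 1
  'and' -> 1
  'big' -> 4
  'to' -> 2
  'sat' -> 3

Encoded: [4, 1, 1, 4, 2, 3]


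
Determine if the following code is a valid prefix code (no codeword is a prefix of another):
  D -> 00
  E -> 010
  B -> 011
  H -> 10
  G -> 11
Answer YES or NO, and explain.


Checking each pair (does one codeword prefix another?):
  D='00' vs E='010': no prefix
  D='00' vs B='011': no prefix
  D='00' vs H='10': no prefix
  D='00' vs G='11': no prefix
  E='010' vs D='00': no prefix
  E='010' vs B='011': no prefix
  E='010' vs H='10': no prefix
  E='010' vs G='11': no prefix
  B='011' vs D='00': no prefix
  B='011' vs E='010': no prefix
  B='011' vs H='10': no prefix
  B='011' vs G='11': no prefix
  H='10' vs D='00': no prefix
  H='10' vs E='010': no prefix
  H='10' vs B='011': no prefix
  H='10' vs G='11': no prefix
  G='11' vs D='00': no prefix
  G='11' vs E='010': no prefix
  G='11' vs B='011': no prefix
  G='11' vs H='10': no prefix
No violation found over all pairs.

YES -- this is a valid prefix code. No codeword is a prefix of any other codeword.


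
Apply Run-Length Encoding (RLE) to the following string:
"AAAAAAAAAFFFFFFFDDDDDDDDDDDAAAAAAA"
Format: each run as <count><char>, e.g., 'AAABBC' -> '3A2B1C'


Scanning runs left to right:
  i=0: run of 'A' x 9 -> '9A'
  i=9: run of 'F' x 7 -> '7F'
  i=16: run of 'D' x 11 -> '11D'
  i=27: run of 'A' x 7 -> '7A'

RLE = 9A7F11D7A


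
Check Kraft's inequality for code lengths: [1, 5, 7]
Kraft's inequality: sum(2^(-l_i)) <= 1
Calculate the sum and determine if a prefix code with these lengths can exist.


Sum = 2^(-1) + 2^(-5) + 2^(-7)
    = 0.5 + 0.03125 + 0.0078125
    = 69/128 = 0.5390625
Since 0.5390625 <= 1, Kraft's inequality IS satisfied.
A prefix code with these lengths CAN exist.

Kraft sum = 0.5390625. Satisfied.


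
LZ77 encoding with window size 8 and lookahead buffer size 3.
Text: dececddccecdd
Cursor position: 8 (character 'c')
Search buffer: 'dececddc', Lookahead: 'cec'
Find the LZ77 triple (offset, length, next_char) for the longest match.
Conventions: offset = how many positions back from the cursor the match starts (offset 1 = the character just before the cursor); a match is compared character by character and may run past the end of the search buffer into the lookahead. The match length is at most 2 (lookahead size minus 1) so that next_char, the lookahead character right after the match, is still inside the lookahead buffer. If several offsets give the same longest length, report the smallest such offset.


Try each offset into the search buffer:
  offset=1 (pos 7, char 'c'): match length 1
  offset=2 (pos 6, char 'd'): match length 0
  offset=3 (pos 5, char 'd'): match length 0
  offset=4 (pos 4, char 'c'): match length 1
  offset=5 (pos 3, char 'e'): match length 0
  offset=6 (pos 2, char 'c'): match length 2
  offset=7 (pos 1, char 'e'): match length 0
  offset=8 (pos 0, char 'd'): match length 0
Longest match has length 2 at offset 6.
next_char = character at position 8 + 2 = 10 -> 'c'

Best match: offset=6, length=2 (matching 'ce' starting at position 2)
LZ77 triple: (6, 2, 'c')


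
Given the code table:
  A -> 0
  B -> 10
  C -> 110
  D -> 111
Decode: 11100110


Decoding:
111 -> D
0 -> A
0 -> A
110 -> C


Result: DAAC


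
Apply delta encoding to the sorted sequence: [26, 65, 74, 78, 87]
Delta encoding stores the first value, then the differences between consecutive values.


First value: 26
Deltas:
  65 - 26 = 39
  74 - 65 = 9
  78 - 74 = 4
  87 - 78 = 9


Delta encoded: [26, 39, 9, 4, 9]


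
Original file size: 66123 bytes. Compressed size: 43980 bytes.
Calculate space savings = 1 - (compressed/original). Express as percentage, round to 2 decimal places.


ratio = compressed/original = 43980/66123 = 0.665124
savings = 1 - ratio = 1 - 0.665124 = 0.334876
as a percentage: 0.334876 * 100 = 33.49%

Space savings = 1 - 43980/66123 = 33.49%


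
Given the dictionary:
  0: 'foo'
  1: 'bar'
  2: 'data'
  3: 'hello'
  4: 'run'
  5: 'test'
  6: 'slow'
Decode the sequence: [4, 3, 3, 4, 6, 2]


Look up each index in the dictionary:
  4 -> 'run'
  3 -> 'hello'
  3 -> 'hello'
  4 -> 'run'
  6 -> 'slow'
  2 -> 'data'

Decoded: "run hello hello run slow data"


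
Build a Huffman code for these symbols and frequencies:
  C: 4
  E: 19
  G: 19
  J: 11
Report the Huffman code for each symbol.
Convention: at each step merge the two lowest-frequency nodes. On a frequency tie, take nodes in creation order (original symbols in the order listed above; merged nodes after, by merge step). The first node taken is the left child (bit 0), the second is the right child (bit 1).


Huffman tree construction:
Step 1: Merge C(4) + J(11) = 15
Step 2: Merge (C+J)(15) + E(19) = 34
Step 3: Merge G(19) + ((C+J)+E)(34) = 53
Read each symbol's code off the tree from the root (left child = 0, right child = 1).

Codes:
  C: 100 (length 3)
  E: 11 (length 2)
  G: 0 (length 1)
  J: 101 (length 3)
Average code length: 102/53 = 1.9245 bits/symbol


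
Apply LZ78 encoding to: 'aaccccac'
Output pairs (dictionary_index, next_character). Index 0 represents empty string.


LZ78 encoding steps:
Dictionary: {0: ''}
Step 1: w='' (idx 0), next='a' -> output (0, 'a'), add 'a' as idx 1
Step 2: w='a' (idx 1), next='c' -> output (1, 'c'), add 'ac' as idx 2
Step 3: w='' (idx 0), next='c' -> output (0, 'c'), add 'c' as idx 3
Step 4: w='c' (idx 3), next='c' -> output (3, 'c'), add 'cc' as idx 4
Step 5: w='ac' (idx 2), end of input -> output (2, '')


Encoded: [(0, 'a'), (1, 'c'), (0, 'c'), (3, 'c'), (2, '')]


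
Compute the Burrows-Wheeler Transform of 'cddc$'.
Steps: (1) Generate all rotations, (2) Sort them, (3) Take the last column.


Rotations (sorted):
  0: $cddc -> last char: c
  1: c$cdd -> last char: d
  2: cddc$ -> last char: $
  3: dc$cd -> last char: d
  4: ddc$c -> last char: c


BWT = cd$dc


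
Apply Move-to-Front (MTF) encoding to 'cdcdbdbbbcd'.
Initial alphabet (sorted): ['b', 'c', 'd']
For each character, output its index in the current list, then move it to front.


MTF encoding:
'c': index 1 in ['b', 'c', 'd'] -> ['c', 'b', 'd']
'd': index 2 in ['c', 'b', 'd'] -> ['d', 'c', 'b']
'c': index 1 in ['d', 'c', 'b'] -> ['c', 'd', 'b']
'd': index 1 in ['c', 'd', 'b'] -> ['d', 'c', 'b']
'b': index 2 in ['d', 'c', 'b'] -> ['b', 'd', 'c']
'd': index 1 in ['b', 'd', 'c'] -> ['d', 'b', 'c']
'b': index 1 in ['d', 'b', 'c'] -> ['b', 'd', 'c']
'b': index 0 in ['b', 'd', 'c'] -> ['b', 'd', 'c']
'b': index 0 in ['b', 'd', 'c'] -> ['b', 'd', 'c']
'c': index 2 in ['b', 'd', 'c'] -> ['c', 'b', 'd']
'd': index 2 in ['c', 'b', 'd'] -> ['d', 'c', 'b']


Output: [1, 2, 1, 1, 2, 1, 1, 0, 0, 2, 2]


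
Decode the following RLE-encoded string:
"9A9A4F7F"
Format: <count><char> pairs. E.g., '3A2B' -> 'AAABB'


Expanding each <count><char> pair:
  9A -> 'AAAAAAAAA'
  9A -> 'AAAAAAAAA'
  4F -> 'FFFF'
  7F -> 'FFFFFFF'

Decoded = AAAAAAAAAAAAAAAAAAFFFFFFFFFFF


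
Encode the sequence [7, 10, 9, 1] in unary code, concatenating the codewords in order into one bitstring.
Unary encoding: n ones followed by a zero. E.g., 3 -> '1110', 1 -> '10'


Encode each number as n ones followed by a terminating 0:
  7 -> 11111110 (8 bits)
  10 -> 11111111110 (11 bits)
  9 -> 1111111110 (10 bits)
  1 -> 10 (2 bits)
Total length = 8 + 11 + 10 + 2 = 31 bits.

Unary([7, 10, 9, 1]) = 1111111011111111110111111111010 (31 bits)


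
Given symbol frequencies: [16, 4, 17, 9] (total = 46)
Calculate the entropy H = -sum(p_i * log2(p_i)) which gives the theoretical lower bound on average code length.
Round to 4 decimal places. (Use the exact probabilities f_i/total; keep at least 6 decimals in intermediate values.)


Per-symbol terms -p_i * log2(p_i) with p_i = f_i/46:
  p = 16/46 = 0.347826: log2(p) = -1.523562, -p*log2(p) = 0.529935
  p = 4/46 = 0.086957: log2(p) = -3.523562, -p*log2(p) = 0.306397
  p = 17/46 = 0.369565: log2(p) = -1.436099, -p*log2(p) = 0.530732
  p = 9/46 = 0.195652: log2(p) = -2.353637, -p*log2(p) = 0.460494
H = 0.529935 + 0.306397 + 0.530732 + 0.460494 = 1.827558

H = 1.8276 bits/symbol


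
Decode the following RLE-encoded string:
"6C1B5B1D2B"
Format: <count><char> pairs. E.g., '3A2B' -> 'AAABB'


Expanding each <count><char> pair:
  6C -> 'CCCCCC'
  1B -> 'B'
  5B -> 'BBBBB'
  1D -> 'D'
  2B -> 'BB'

Decoded = CCCCCCBBBBBBDBB


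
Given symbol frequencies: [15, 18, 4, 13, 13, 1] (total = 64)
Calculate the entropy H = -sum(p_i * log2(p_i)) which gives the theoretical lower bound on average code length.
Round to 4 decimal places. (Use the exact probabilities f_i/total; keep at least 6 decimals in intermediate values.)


Per-symbol terms -p_i * log2(p_i) with p_i = f_i/64:
  p = 15/64 = 0.234375: log2(p) = -2.093109, -p*log2(p) = 0.490573
  p = 18/64 = 0.281250: log2(p) = -1.830075, -p*log2(p) = 0.514709
  p = 4/64 = 0.062500: log2(p) = -4.000000, -p*log2(p) = 0.250000
  p = 13/64 = 0.203125: log2(p) = -2.299560, -p*log2(p) = 0.467098
  p = 13/64 = 0.203125: log2(p) = -2.299560, -p*log2(p) = 0.467098
  p = 1/64 = 0.015625: log2(p) = -6.000000, -p*log2(p) = 0.093750
H = 0.490573 + 0.514709 + 0.250000 + 0.467098 + 0.467098 + 0.093750 = 2.283228

H = 2.2832 bits/symbol


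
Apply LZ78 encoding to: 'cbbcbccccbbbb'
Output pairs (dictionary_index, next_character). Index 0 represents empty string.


LZ78 encoding steps:
Dictionary: {0: ''}
Step 1: w='' (idx 0), next='c' -> output (0, 'c'), add 'c' as idx 1
Step 2: w='' (idx 0), next='b' -> output (0, 'b'), add 'b' as idx 2
Step 3: w='b' (idx 2), next='c' -> output (2, 'c'), add 'bc' as idx 3
Step 4: w='bc' (idx 3), next='c' -> output (3, 'c'), add 'bcc' as idx 4
Step 5: w='c' (idx 1), next='c' -> output (1, 'c'), add 'cc' as idx 5
Step 6: w='b' (idx 2), next='b' -> output (2, 'b'), add 'bb' as idx 6
Step 7: w='bb' (idx 6), end of input -> output (6, '')


Encoded: [(0, 'c'), (0, 'b'), (2, 'c'), (3, 'c'), (1, 'c'), (2, 'b'), (6, '')]


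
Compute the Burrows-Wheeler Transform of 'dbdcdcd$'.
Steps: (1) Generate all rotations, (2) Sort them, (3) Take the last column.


Rotations (sorted):
  0: $dbdcdcd -> last char: d
  1: bdcdcd$d -> last char: d
  2: cd$dbdcd -> last char: d
  3: cdcd$dbd -> last char: d
  4: d$dbdcdc -> last char: c
  5: dbdcdcd$ -> last char: $
  6: dcd$dbdc -> last char: c
  7: dcdcd$db -> last char: b


BWT = ddddc$cb


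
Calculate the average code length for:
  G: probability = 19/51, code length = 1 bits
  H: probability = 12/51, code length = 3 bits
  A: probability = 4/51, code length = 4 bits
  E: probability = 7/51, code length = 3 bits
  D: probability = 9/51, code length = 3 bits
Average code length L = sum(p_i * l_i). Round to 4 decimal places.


Weighted contributions p_i * l_i:
  G: (19/51) * 1 = 19/51
  H: (12/51) * 3 = 36/51
  A: (4/51) * 4 = 16/51
  E: (7/51) * 3 = 21/51
  D: (9/51) * 3 = 27/51
Sum = (19 + 36 + 16 + 21 + 27)/51 = 119/51

L = 119/51 = 2.3333 bits/symbol


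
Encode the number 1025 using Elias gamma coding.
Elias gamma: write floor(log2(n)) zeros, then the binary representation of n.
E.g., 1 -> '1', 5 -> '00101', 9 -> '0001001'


num_bits = floor(log2(1025)) + 1 = 11
leading_zeros = num_bits - 1 = 10
binary(1025) = 10000000001

Elias gamma(1025) = '0000000000' + '10000000001' = 000000000010000000001 (21 bits)


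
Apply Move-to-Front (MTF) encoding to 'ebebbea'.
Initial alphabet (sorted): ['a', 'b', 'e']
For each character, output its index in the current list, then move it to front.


MTF encoding:
'e': index 2 in ['a', 'b', 'e'] -> ['e', 'a', 'b']
'b': index 2 in ['e', 'a', 'b'] -> ['b', 'e', 'a']
'e': index 1 in ['b', 'e', 'a'] -> ['e', 'b', 'a']
'b': index 1 in ['e', 'b', 'a'] -> ['b', 'e', 'a']
'b': index 0 in ['b', 'e', 'a'] -> ['b', 'e', 'a']
'e': index 1 in ['b', 'e', 'a'] -> ['e', 'b', 'a']
'a': index 2 in ['e', 'b', 'a'] -> ['a', 'e', 'b']


Output: [2, 2, 1, 1, 0, 1, 2]


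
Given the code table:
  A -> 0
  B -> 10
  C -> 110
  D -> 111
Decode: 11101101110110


Decoding:
111 -> D
0 -> A
110 -> C
111 -> D
0 -> A
110 -> C


Result: DACDAC


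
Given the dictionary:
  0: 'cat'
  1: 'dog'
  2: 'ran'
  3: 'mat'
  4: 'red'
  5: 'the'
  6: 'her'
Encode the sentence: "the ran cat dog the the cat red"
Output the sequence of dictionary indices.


Look up each word in the dictionary:
  'the' -> 5
  'ran' -> 2
  'cat' -> 0
  'dog' -> 1
  'the' -> 5
  'the' -> 5
  'cat' -> 0
  'red' -> 4

Encoded: [5, 2, 0, 1, 5, 5, 0, 4]


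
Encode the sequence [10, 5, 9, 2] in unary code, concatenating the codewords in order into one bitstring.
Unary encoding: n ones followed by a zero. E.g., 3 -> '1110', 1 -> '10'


Encode each number as n ones followed by a terminating 0:
  10 -> 11111111110 (11 bits)
  5 -> 111110 (6 bits)
  9 -> 1111111110 (10 bits)
  2 -> 110 (3 bits)
Total length = 11 + 6 + 10 + 3 = 30 bits.

Unary([10, 5, 9, 2]) = 111111111101111101111111110110 (30 bits)


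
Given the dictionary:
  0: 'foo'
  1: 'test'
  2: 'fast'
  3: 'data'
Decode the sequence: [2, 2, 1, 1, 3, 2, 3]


Look up each index in the dictionary:
  2 -> 'fast'
  2 -> 'fast'
  1 -> 'test'
  1 -> 'test'
  3 -> 'data'
  2 -> 'fast'
  3 -> 'data'

Decoded: "fast fast test test data fast data"


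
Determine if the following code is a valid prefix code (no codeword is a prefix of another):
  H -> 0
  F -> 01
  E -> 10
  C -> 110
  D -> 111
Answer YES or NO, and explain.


Checking each pair (does one codeword prefix another?):
  H='0' vs F='01': prefix -- VIOLATION

NO -- this is NOT a valid prefix code. H (0) is a prefix of F (01).


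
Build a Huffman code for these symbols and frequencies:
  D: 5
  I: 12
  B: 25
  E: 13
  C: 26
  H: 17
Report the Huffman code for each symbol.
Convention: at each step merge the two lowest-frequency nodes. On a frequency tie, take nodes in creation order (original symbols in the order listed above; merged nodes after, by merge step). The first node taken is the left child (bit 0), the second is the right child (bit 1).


Huffman tree construction:
Step 1: Merge D(5) + I(12) = 17
Step 2: Merge E(13) + H(17) = 30
Step 3: Merge (D+I)(17) + B(25) = 42
Step 4: Merge C(26) + (E+H)(30) = 56
Step 5: Merge ((D+I)+B)(42) + (C+(E+H))(56) = 98
Read each symbol's code off the tree from the root (left child = 0, right child = 1).

Codes:
  D: 000 (length 3)
  I: 001 (length 3)
  B: 01 (length 2)
  E: 110 (length 3)
  C: 10 (length 2)
  H: 111 (length 3)
Average code length: 243/98 = 2.4796 bits/symbol


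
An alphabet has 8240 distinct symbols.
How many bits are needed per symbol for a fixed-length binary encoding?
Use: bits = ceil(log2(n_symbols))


log2(8240) = 13.0084
Bracket: 2^13 = 8192 < 8240 <= 2^14 = 16384
So ceil(log2(8240)) = 14

bits = ceil(log2(8240)) = ceil(13.0084) = 14 bits


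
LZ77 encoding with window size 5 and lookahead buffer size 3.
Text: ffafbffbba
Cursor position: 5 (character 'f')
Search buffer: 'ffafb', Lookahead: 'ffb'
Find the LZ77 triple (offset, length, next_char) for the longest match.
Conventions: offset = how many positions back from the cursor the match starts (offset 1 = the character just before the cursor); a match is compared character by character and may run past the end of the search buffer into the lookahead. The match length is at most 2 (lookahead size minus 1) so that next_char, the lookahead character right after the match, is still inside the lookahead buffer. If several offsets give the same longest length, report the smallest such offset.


Try each offset into the search buffer:
  offset=1 (pos 4, char 'b'): match length 0
  offset=2 (pos 3, char 'f'): match length 1
  offset=3 (pos 2, char 'a'): match length 0
  offset=4 (pos 1, char 'f'): match length 1
  offset=5 (pos 0, char 'f'): match length 2
Longest match has length 2 at offset 5.
next_char = character at position 5 + 2 = 7 -> 'b'

Best match: offset=5, length=2 (matching 'ff' starting at position 0)
LZ77 triple: (5, 2, 'b')


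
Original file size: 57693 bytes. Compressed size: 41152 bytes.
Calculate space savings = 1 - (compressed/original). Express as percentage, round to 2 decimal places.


ratio = compressed/original = 41152/57693 = 0.713293
savings = 1 - ratio = 1 - 0.713293 = 0.286707
as a percentage: 0.286707 * 100 = 28.67%

Space savings = 1 - 41152/57693 = 28.67%


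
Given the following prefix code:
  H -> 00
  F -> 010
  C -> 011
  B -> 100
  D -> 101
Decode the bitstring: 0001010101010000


Decoding step by step:
Bits 00 -> H
Bits 010 -> F
Bits 101 -> D
Bits 010 -> F
Bits 100 -> B
Bits 00 -> H


Decoded message: HFDFBH


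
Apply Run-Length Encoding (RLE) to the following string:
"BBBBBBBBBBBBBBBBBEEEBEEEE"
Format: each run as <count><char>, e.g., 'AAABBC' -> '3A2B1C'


Scanning runs left to right:
  i=0: run of 'B' x 17 -> '17B'
  i=17: run of 'E' x 3 -> '3E'
  i=20: run of 'B' x 1 -> '1B'
  i=21: run of 'E' x 4 -> '4E'

RLE = 17B3E1B4E


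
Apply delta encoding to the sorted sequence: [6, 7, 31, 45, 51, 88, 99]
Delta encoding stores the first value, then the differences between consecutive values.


First value: 6
Deltas:
  7 - 6 = 1
  31 - 7 = 24
  45 - 31 = 14
  51 - 45 = 6
  88 - 51 = 37
  99 - 88 = 11


Delta encoded: [6, 1, 24, 14, 6, 37, 11]


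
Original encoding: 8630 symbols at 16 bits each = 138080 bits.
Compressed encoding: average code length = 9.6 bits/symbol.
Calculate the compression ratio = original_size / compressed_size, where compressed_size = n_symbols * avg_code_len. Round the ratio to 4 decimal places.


original_size = n_symbols * orig_bits = 8630 * 16 = 138080 bits
compressed_size = n_symbols * avg_code_len = 8630 * 9.6 = 82848.0 bits
ratio = original_size / compressed_size = 138080 / 82848.0 = 1.6667

Compression ratio = 1.6667


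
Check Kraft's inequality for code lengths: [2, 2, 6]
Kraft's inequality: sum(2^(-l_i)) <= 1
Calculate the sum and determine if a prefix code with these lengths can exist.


Sum = 2^(-2) + 2^(-2) + 2^(-6)
    = 0.25 + 0.25 + 0.015625
    = 33/64 = 0.515625
Since 0.515625 <= 1, Kraft's inequality IS satisfied.
A prefix code with these lengths CAN exist.

Kraft sum = 0.515625. Satisfied.


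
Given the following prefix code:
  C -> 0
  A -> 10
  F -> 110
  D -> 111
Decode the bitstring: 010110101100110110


Decoding step by step:
Bits 0 -> C
Bits 10 -> A
Bits 110 -> F
Bits 10 -> A
Bits 110 -> F
Bits 0 -> C
Bits 110 -> F
Bits 110 -> F


Decoded message: CAFAFCFF


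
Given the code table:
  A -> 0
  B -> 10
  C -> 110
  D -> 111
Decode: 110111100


Decoding:
110 -> C
111 -> D
10 -> B
0 -> A


Result: CDBA


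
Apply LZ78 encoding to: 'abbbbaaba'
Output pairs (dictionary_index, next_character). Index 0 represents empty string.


LZ78 encoding steps:
Dictionary: {0: ''}
Step 1: w='' (idx 0), next='a' -> output (0, 'a'), add 'a' as idx 1
Step 2: w='' (idx 0), next='b' -> output (0, 'b'), add 'b' as idx 2
Step 3: w='b' (idx 2), next='b' -> output (2, 'b'), add 'bb' as idx 3
Step 4: w='b' (idx 2), next='a' -> output (2, 'a'), add 'ba' as idx 4
Step 5: w='a' (idx 1), next='b' -> output (1, 'b'), add 'ab' as idx 5
Step 6: w='a' (idx 1), end of input -> output (1, '')


Encoded: [(0, 'a'), (0, 'b'), (2, 'b'), (2, 'a'), (1, 'b'), (1, '')]


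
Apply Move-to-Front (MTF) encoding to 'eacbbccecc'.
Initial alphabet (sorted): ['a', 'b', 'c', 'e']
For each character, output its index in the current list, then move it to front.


MTF encoding:
'e': index 3 in ['a', 'b', 'c', 'e'] -> ['e', 'a', 'b', 'c']
'a': index 1 in ['e', 'a', 'b', 'c'] -> ['a', 'e', 'b', 'c']
'c': index 3 in ['a', 'e', 'b', 'c'] -> ['c', 'a', 'e', 'b']
'b': index 3 in ['c', 'a', 'e', 'b'] -> ['b', 'c', 'a', 'e']
'b': index 0 in ['b', 'c', 'a', 'e'] -> ['b', 'c', 'a', 'e']
'c': index 1 in ['b', 'c', 'a', 'e'] -> ['c', 'b', 'a', 'e']
'c': index 0 in ['c', 'b', 'a', 'e'] -> ['c', 'b', 'a', 'e']
'e': index 3 in ['c', 'b', 'a', 'e'] -> ['e', 'c', 'b', 'a']
'c': index 1 in ['e', 'c', 'b', 'a'] -> ['c', 'e', 'b', 'a']
'c': index 0 in ['c', 'e', 'b', 'a'] -> ['c', 'e', 'b', 'a']


Output: [3, 1, 3, 3, 0, 1, 0, 3, 1, 0]


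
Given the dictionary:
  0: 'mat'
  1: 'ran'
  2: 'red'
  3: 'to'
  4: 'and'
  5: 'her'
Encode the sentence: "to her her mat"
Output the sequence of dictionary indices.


Look up each word in the dictionary:
  'to' -> 3
  'her' -> 5
  'her' -> 5
  'mat' -> 0

Encoded: [3, 5, 5, 0]


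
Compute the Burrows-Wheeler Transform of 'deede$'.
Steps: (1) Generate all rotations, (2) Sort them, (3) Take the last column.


Rotations (sorted):
  0: $deede -> last char: e
  1: de$dee -> last char: e
  2: deede$ -> last char: $
  3: e$deed -> last char: d
  4: ede$de -> last char: e
  5: eede$d -> last char: d


BWT = ee$ded


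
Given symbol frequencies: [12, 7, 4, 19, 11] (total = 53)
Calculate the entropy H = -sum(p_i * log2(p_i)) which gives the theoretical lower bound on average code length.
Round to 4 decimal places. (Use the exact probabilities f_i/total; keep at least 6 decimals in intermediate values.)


Per-symbol terms -p_i * log2(p_i) with p_i = f_i/53:
  p = 12/53 = 0.226415: log2(p) = -2.142958, -p*log2(p) = 0.485198
  p = 7/53 = 0.132075: log2(p) = -2.920566, -p*log2(p) = 0.385735
  p = 4/53 = 0.075472: log2(p) = -3.727920, -p*log2(p) = 0.281352
  p = 19/53 = 0.358491: log2(p) = -1.479993, -p*log2(p) = 0.530564
  p = 11/53 = 0.207547: log2(p) = -2.268489, -p*log2(p) = 0.470818
H = 0.485198 + 0.385735 + 0.281352 + 0.530564 + 0.470818 = 2.153667

H = 2.1537 bits/symbol


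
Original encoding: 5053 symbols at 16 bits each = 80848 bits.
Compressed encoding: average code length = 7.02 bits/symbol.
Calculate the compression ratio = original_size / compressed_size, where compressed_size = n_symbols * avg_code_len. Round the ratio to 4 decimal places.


original_size = n_symbols * orig_bits = 5053 * 16 = 80848 bits
compressed_size = n_symbols * avg_code_len = 5053 * 7.02 = 35472.06 bits
ratio = original_size / compressed_size = 80848 / 35472.06 = 2.2792

Compression ratio = 2.2792


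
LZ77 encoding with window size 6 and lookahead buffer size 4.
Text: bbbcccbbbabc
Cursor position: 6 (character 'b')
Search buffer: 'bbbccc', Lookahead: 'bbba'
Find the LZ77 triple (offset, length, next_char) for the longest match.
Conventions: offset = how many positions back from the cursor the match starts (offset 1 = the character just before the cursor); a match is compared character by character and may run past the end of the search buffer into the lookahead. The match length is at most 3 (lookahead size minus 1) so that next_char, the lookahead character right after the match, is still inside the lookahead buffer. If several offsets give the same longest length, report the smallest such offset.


Try each offset into the search buffer:
  offset=1 (pos 5, char 'c'): match length 0
  offset=2 (pos 4, char 'c'): match length 0
  offset=3 (pos 3, char 'c'): match length 0
  offset=4 (pos 2, char 'b'): match length 1
  offset=5 (pos 1, char 'b'): match length 2
  offset=6 (pos 0, char 'b'): match length 3
Longest match has length 3 at offset 6.
next_char = character at position 6 + 3 = 9 -> 'a'

Best match: offset=6, length=3 (matching 'bbb' starting at position 0)
LZ77 triple: (6, 3, 'a')


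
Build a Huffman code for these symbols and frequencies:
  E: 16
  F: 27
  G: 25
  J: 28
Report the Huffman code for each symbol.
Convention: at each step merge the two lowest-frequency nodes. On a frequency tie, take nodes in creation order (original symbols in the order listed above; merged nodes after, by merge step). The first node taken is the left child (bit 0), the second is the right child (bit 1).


Huffman tree construction:
Step 1: Merge E(16) + G(25) = 41
Step 2: Merge F(27) + J(28) = 55
Step 3: Merge (E+G)(41) + (F+J)(55) = 96
Read each symbol's code off the tree from the root (left child = 0, right child = 1).

Codes:
  E: 00 (length 2)
  F: 10 (length 2)
  G: 01 (length 2)
  J: 11 (length 2)
Average code length: 192/96 = 2.0000 bits/symbol


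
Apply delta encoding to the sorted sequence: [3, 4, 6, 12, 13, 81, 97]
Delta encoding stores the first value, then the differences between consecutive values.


First value: 3
Deltas:
  4 - 3 = 1
  6 - 4 = 2
  12 - 6 = 6
  13 - 12 = 1
  81 - 13 = 68
  97 - 81 = 16


Delta encoded: [3, 1, 2, 6, 1, 68, 16]


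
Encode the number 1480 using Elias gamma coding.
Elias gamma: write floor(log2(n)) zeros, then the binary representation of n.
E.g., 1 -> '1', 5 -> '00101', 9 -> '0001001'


num_bits = floor(log2(1480)) + 1 = 11
leading_zeros = num_bits - 1 = 10
binary(1480) = 10111001000

Elias gamma(1480) = '0000000000' + '10111001000' = 000000000010111001000 (21 bits)


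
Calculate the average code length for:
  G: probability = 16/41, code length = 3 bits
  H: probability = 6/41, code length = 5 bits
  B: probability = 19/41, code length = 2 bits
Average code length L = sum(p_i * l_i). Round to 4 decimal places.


Weighted contributions p_i * l_i:
  G: (16/41) * 3 = 48/41
  H: (6/41) * 5 = 30/41
  B: (19/41) * 2 = 38/41
Sum = (48 + 30 + 38)/41 = 116/41

L = 116/41 = 2.8293 bits/symbol


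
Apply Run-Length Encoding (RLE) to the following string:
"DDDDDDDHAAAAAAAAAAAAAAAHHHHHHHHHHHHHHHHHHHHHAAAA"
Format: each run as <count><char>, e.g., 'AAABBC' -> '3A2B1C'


Scanning runs left to right:
  i=0: run of 'D' x 7 -> '7D'
  i=7: run of 'H' x 1 -> '1H'
  i=8: run of 'A' x 15 -> '15A'
  i=23: run of 'H' x 21 -> '21H'
  i=44: run of 'A' x 4 -> '4A'

RLE = 7D1H15A21H4A


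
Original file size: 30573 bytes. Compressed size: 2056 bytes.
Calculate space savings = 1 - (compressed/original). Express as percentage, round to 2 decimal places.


ratio = compressed/original = 2056/30573 = 0.067249
savings = 1 - ratio = 1 - 0.067249 = 0.932751
as a percentage: 0.932751 * 100 = 93.28%

Space savings = 1 - 2056/30573 = 93.28%


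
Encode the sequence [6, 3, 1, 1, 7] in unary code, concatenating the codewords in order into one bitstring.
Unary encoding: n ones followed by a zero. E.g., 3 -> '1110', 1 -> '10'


Encode each number as n ones followed by a terminating 0:
  6 -> 1111110 (7 bits)
  3 -> 1110 (4 bits)
  1 -> 10 (2 bits)
  1 -> 10 (2 bits)
  7 -> 11111110 (8 bits)
Total length = 7 + 4 + 2 + 2 + 8 = 23 bits.

Unary([6, 3, 1, 1, 7]) = 11111101110101011111110 (23 bits)


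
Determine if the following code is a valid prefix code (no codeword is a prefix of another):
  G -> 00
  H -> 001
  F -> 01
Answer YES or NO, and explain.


Checking each pair (does one codeword prefix another?):
  G='00' vs H='001': prefix -- VIOLATION

NO -- this is NOT a valid prefix code. G (00) is a prefix of H (001).


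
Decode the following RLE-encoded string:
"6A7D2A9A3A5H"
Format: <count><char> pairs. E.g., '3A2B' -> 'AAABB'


Expanding each <count><char> pair:
  6A -> 'AAAAAA'
  7D -> 'DDDDDDD'
  2A -> 'AA'
  9A -> 'AAAAAAAAA'
  3A -> 'AAA'
  5H -> 'HHHHH'

Decoded = AAAAAADDDDDDDAAAAAAAAAAAAAAHHHHH


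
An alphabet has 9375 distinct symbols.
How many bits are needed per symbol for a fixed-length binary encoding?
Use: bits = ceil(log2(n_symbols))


log2(9375) = 13.1946
Bracket: 2^13 = 8192 < 9375 <= 2^14 = 16384
So ceil(log2(9375)) = 14

bits = ceil(log2(9375)) = ceil(13.1946) = 14 bits


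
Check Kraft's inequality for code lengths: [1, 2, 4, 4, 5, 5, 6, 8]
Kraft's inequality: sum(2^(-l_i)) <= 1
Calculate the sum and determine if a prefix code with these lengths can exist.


Sum = 2^(-1) + 2^(-2) + 2^(-4) + 2^(-4) + 2^(-5) + 2^(-5) + 2^(-6) + 2^(-8)
    = 0.5 + 0.25 + 0.0625 + 0.0625 + 0.03125 + 0.03125 + 0.015625 + 0.00390625
    = 245/256 = 0.95703125
Since 0.95703125 <= 1, Kraft's inequality IS satisfied.
A prefix code with these lengths CAN exist.

Kraft sum = 0.95703125. Satisfied.


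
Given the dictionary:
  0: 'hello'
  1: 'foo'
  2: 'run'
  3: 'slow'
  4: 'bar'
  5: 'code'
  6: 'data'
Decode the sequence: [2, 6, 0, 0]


Look up each index in the dictionary:
  2 -> 'run'
  6 -> 'data'
  0 -> 'hello'
  0 -> 'hello'

Decoded: "run data hello hello"


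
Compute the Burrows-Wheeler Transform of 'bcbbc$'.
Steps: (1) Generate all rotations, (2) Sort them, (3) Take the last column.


Rotations (sorted):
  0: $bcbbc -> last char: c
  1: bbc$bc -> last char: c
  2: bc$bcb -> last char: b
  3: bcbbc$ -> last char: $
  4: c$bcbb -> last char: b
  5: cbbc$b -> last char: b


BWT = ccb$bb


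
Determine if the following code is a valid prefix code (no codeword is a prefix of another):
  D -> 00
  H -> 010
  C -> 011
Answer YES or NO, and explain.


Checking each pair (does one codeword prefix another?):
  D='00' vs H='010': no prefix
  D='00' vs C='011': no prefix
  H='010' vs D='00': no prefix
  H='010' vs C='011': no prefix
  C='011' vs D='00': no prefix
  C='011' vs H='010': no prefix
No violation found over all pairs.

YES -- this is a valid prefix code. No codeword is a prefix of any other codeword.


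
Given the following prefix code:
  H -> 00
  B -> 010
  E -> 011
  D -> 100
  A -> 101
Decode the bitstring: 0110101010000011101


Decoding step by step:
Bits 011 -> E
Bits 010 -> B
Bits 101 -> A
Bits 00 -> H
Bits 00 -> H
Bits 011 -> E
Bits 101 -> A


Decoded message: EBAHHEA


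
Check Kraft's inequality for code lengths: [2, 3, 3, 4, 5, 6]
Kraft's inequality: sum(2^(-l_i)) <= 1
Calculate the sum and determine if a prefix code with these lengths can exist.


Sum = 2^(-2) + 2^(-3) + 2^(-3) + 2^(-4) + 2^(-5) + 2^(-6)
    = 0.25 + 0.125 + 0.125 + 0.0625 + 0.03125 + 0.015625
    = 39/64 = 0.609375
Since 0.609375 <= 1, Kraft's inequality IS satisfied.
A prefix code with these lengths CAN exist.

Kraft sum = 0.609375. Satisfied.


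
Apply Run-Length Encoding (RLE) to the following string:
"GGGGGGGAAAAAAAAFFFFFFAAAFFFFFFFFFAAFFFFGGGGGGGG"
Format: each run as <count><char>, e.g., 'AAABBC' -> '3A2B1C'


Scanning runs left to right:
  i=0: run of 'G' x 7 -> '7G'
  i=7: run of 'A' x 8 -> '8A'
  i=15: run of 'F' x 6 -> '6F'
  i=21: run of 'A' x 3 -> '3A'
  i=24: run of 'F' x 9 -> '9F'
  i=33: run of 'A' x 2 -> '2A'
  i=35: run of 'F' x 4 -> '4F'
  i=39: run of 'G' x 8 -> '8G'

RLE = 7G8A6F3A9F2A4F8G


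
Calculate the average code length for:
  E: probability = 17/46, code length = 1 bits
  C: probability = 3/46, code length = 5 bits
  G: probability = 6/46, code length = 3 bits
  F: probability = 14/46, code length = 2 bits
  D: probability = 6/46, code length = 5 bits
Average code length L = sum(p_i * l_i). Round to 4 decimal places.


Weighted contributions p_i * l_i:
  E: (17/46) * 1 = 17/46
  C: (3/46) * 5 = 15/46
  G: (6/46) * 3 = 18/46
  F: (14/46) * 2 = 28/46
  D: (6/46) * 5 = 30/46
Sum = (17 + 15 + 18 + 28 + 30)/46 = 108/46

L = 108/46 = 2.3478 bits/symbol


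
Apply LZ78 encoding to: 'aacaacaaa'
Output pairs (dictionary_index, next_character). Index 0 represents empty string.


LZ78 encoding steps:
Dictionary: {0: ''}
Step 1: w='' (idx 0), next='a' -> output (0, 'a'), add 'a' as idx 1
Step 2: w='a' (idx 1), next='c' -> output (1, 'c'), add 'ac' as idx 2
Step 3: w='a' (idx 1), next='a' -> output (1, 'a'), add 'aa' as idx 3
Step 4: w='' (idx 0), next='c' -> output (0, 'c'), add 'c' as idx 4
Step 5: w='aa' (idx 3), next='a' -> output (3, 'a'), add 'aaa' as idx 5


Encoded: [(0, 'a'), (1, 'c'), (1, 'a'), (0, 'c'), (3, 'a')]


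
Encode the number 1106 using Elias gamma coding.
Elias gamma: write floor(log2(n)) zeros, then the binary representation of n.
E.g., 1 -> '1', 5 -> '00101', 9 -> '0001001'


num_bits = floor(log2(1106)) + 1 = 11
leading_zeros = num_bits - 1 = 10
binary(1106) = 10001010010

Elias gamma(1106) = '0000000000' + '10001010010' = 000000000010001010010 (21 bits)


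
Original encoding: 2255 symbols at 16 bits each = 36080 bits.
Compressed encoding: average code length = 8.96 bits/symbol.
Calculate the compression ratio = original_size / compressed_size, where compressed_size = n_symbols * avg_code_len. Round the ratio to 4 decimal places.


original_size = n_symbols * orig_bits = 2255 * 16 = 36080 bits
compressed_size = n_symbols * avg_code_len = 2255 * 8.96 = 20204.8 bits
ratio = original_size / compressed_size = 36080 / 20204.8 = 1.7857

Compression ratio = 1.7857


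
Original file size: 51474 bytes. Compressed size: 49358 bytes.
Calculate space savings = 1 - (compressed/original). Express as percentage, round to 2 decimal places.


ratio = compressed/original = 49358/51474 = 0.958892
savings = 1 - ratio = 1 - 0.958892 = 0.041108
as a percentage: 0.041108 * 100 = 4.11%

Space savings = 1 - 49358/51474 = 4.11%
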